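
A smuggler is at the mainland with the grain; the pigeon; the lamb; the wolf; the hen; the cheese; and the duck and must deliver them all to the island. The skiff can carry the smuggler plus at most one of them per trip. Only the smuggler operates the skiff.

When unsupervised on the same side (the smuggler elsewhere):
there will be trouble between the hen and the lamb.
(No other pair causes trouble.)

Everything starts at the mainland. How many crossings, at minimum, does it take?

Counting alone: the smuggler can take at most 1 across per trip to the island, so moving all 7 needs at least 7 loaded trips out, with a return between consecutive ones — at least 13 crossings.
The plan below uses exactly 13 crossings, so it is optimal:
1. Smuggler goes to the island with the lamb.  [the mainland: the cheese, the duck, the grain, the hen, the pigeon, the wolf | the island: the lamb]
2. Smuggler goes back to the mainland alone.  [the mainland: the cheese, the duck, the grain, the hen, the pigeon, the wolf | the island: the lamb]
3. Smuggler goes to the island with the grain.  [the mainland: the cheese, the duck, the hen, the pigeon, the wolf | the island: the grain, the lamb]
4. Smuggler goes back to the mainland alone.  [the mainland: the cheese, the duck, the hen, the pigeon, the wolf | the island: the grain, the lamb]
5. Smuggler goes to the island with the pigeon.  [the mainland: the cheese, the duck, the hen, the wolf | the island: the grain, the lamb, the pigeon]
6. Smuggler goes back to the mainland alone.  [the mainland: the cheese, the duck, the hen, the wolf | the island: the grain, the lamb, the pigeon]
7. Smuggler goes to the island with the wolf.  [the mainland: the cheese, the duck, the hen | the island: the grain, the lamb, the pigeon, the wolf]
8. Smuggler goes back to the mainland alone.  [the mainland: the cheese, the duck, the hen | the island: the grain, the lamb, the pigeon, the wolf]
9. Smuggler goes to the island with the cheese.  [the mainland: the duck, the hen | the island: the cheese, the grain, the lamb, the pigeon, the wolf]
10. Smuggler goes back to the mainland alone.  [the mainland: the duck, the hen | the island: the cheese, the grain, the lamb, the pigeon, the wolf]
11. Smuggler goes to the island with the duck.  [the mainland: the hen | the island: the cheese, the duck, the grain, the lamb, the pigeon, the wolf]
12. Smuggler goes back to the mainland alone.  [the mainland: the hen | the island: the cheese, the duck, the grain, the lamb, the pigeon, the wolf]
13. Smuggler goes to the island with the hen.  [the mainland: — | the island: the cheese, the duck, the grain, the hen, the lamb, the pigeon, the wolf]

13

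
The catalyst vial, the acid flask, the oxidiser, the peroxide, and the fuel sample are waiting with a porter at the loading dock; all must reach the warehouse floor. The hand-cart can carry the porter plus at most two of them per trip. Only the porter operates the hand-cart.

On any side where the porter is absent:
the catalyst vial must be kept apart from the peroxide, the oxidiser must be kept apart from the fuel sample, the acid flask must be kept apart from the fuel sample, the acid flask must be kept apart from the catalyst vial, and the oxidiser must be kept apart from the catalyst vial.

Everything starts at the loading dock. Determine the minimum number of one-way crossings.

Counting alone: the porter can take at most 2 across per trip to the warehouse floor, so moving all 5 needs at least 3 loaded trips out, with a return between consecutive ones — at least 5 crossings.
The safety rule pushes this higher. Following every safe sequence of crossings, the most of the 5 that can be at the warehouse floor as the hand-cart arrives there on crossing 5 is 4 — never all 5.
So no plan with fewer than 7 crossings exists, and this one achieves 7:
1. Porter goes to the warehouse floor with the catalyst vial and the fuel sample.
2. Porter goes back to the loading dock alone.
3. Porter goes to the warehouse floor with the acid flask.
4. Porter goes back to the loading dock with the catalyst vial and the fuel sample.
5. Porter goes to the warehouse floor with the oxidiser and the peroxide.
6. Porter goes back to the loading dock alone.
7. Porter goes to the warehouse floor with the catalyst vial and the fuel sample.

7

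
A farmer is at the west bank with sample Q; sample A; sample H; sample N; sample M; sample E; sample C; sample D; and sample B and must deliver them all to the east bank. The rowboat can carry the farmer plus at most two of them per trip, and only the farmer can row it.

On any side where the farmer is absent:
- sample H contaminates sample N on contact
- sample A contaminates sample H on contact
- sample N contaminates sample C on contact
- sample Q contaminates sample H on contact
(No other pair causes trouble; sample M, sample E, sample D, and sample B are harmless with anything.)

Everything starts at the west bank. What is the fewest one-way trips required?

9

Counting alone: the farmer can take at most 2 across per trip to the east bank, so moving all 9 needs at least 5 loaded trips out, with a return between consecutive ones — at least 9 crossings.
The plan below uses exactly 9 crossings, so it is optimal:
1. Farmer goes to the east bank with sample H and sample N.  [the west bank: sample A, sample B, sample C, sample D, sample E, sample M, sample Q | the east bank: sample H, sample N]
2. Farmer goes back to the west bank with sample H.  [the west bank: sample A, sample B, sample C, sample D, sample E, sample H, sample M, sample Q | the east bank: sample N]
3. Farmer goes to the east bank with sample A and sample Q.  [the west bank: sample B, sample C, sample D, sample E, sample H, sample M | the east bank: sample A, sample N, sample Q]
4. Farmer goes back to the west bank alone.  [the west bank: sample B, sample C, sample D, sample E, sample H, sample M | the east bank: sample A, sample N, sample Q]
5. Farmer goes to the east bank with sample E and sample M.  [the west bank: sample B, sample C, sample D, sample H | the east bank: sample A, sample E, sample M, sample N, sample Q]
6. Farmer goes back to the west bank alone.  [the west bank: sample B, sample C, sample D, sample H | the east bank: sample A, sample E, sample M, sample N, sample Q]
7. Farmer goes to the east bank with sample B and sample D.  [the west bank: sample C, sample H | the east bank: sample A, sample B, sample D, sample E, sample M, sample N, sample Q]
8. Farmer goes back to the west bank alone.  [the west bank: sample C, sample H | the east bank: sample A, sample B, sample D, sample E, sample M, sample N, sample Q]
9. Farmer goes to the east bank with sample C and sample H.  [the west bank: — | the east bank: sample A, sample B, sample C, sample D, sample E, sample H, sample M, sample N, sample Q]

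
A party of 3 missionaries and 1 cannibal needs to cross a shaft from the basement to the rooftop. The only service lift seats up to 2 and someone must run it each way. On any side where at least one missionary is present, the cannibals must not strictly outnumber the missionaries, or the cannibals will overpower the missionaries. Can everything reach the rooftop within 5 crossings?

Yes

Yes — this plan uses 5 crossings (≤ 5):
1. 1 missionary and 1 cannibal → the rooftop.  (the basement: 2M 0C; the rooftop: 1M 1C)
2. 1 cannibal ← the basement.  (the basement: 2M 1C; the rooftop: 1M 0C)
3. 1 missionary and 1 cannibal → the rooftop.  (the basement: 1M 0C; the rooftop: 2M 1C)
4. 1 cannibal ← the basement.  (the basement: 1M 1C; the rooftop: 2M 0C)
5. 1 missionary and 1 cannibal → the rooftop.  (the basement: 0M 0C; the rooftop: 3M 1C)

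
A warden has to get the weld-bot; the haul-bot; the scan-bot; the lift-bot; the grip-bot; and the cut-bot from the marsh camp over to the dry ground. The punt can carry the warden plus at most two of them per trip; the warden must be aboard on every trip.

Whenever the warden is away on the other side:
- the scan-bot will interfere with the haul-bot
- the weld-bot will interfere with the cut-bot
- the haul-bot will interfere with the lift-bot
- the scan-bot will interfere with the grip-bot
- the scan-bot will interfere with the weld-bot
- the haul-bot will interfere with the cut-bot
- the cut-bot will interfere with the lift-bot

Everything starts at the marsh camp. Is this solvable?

No

Whatever the first load, the items left behind include a forbidden pair without the warden. No opening move is safe, so no plan exists.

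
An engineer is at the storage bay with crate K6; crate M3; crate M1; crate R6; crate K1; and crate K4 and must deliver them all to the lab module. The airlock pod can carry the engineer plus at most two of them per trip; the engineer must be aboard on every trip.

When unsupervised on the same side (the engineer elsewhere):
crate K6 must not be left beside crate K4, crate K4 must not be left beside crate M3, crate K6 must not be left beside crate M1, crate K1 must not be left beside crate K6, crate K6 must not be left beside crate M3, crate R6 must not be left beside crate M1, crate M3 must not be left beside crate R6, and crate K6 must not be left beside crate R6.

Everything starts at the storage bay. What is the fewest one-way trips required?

Whatever the first load, the items left behind include a forbidden pair without the engineer. No opening move is safe, so no plan exists.

impossible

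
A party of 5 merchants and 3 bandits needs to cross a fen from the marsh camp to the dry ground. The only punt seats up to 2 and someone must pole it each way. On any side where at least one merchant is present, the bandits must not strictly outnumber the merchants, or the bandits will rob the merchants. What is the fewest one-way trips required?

Counting alone: each trip to the dry ground takes at most 2 across and each return brings at least 1 back, so after t trips out (and t−1 returns) at most 2t − (t−1) of the 8 are across; that first reaches 8 at t = 7, so at least 13 crossings are needed.
The plan below uses exactly 13 crossings, so it is optimal:
1. 2 bandits → the dry ground.  (the marsh camp: 5M 1B; the dry ground: 0M 2B)
2. 1 bandit ← the marsh camp.  (the marsh camp: 5M 2B; the dry ground: 0M 1B)
3. 2 bandits → the dry ground.  (the marsh camp: 5M 0B; the dry ground: 0M 3B)
4. 1 bandit ← the marsh camp.  (the marsh camp: 5M 1B; the dry ground: 0M 2B)
5. 2 merchants → the dry ground.  (the marsh camp: 3M 1B; the dry ground: 2M 2B)
6. 1 bandit ← the marsh camp.  (the marsh camp: 3M 2B; the dry ground: 2M 1B)
7. 1 merchant and 1 bandit → the dry ground.  (the marsh camp: 2M 1B; the dry ground: 3M 2B)
8. 1 bandit ← the marsh camp.  (the marsh camp: 2M 2B; the dry ground: 3M 1B)
9. 2 bandits → the dry ground.  (the marsh camp: 2M 0B; the dry ground: 3M 3B)
10. 1 bandit ← the marsh camp.  (the marsh camp: 2M 1B; the dry ground: 3M 2B)
11. 1 merchant and 1 bandit → the dry ground.  (the marsh camp: 1M 0B; the dry ground: 4M 3B)
12. 1 bandit ← the marsh camp.  (the marsh camp: 1M 1B; the dry ground: 4M 2B)
13. 1 merchant and 1 bandit → the dry ground.  (the marsh camp: 0M 0B; the dry ground: 5M 3B)

13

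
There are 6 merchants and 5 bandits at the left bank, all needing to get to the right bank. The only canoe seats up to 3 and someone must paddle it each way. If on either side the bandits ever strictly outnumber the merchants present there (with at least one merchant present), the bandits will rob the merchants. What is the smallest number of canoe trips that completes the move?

Counting alone: each trip to the right bank takes at most 3 across and each return brings at least 1 back, so after t trips out (and t−1 returns) at most 3t − (t−1) of the 11 are across; that first reaches 11 at t = 5, so at least 9 crossings are needed.
The plan below uses exactly 9 crossings, so it is optimal:
1. 3 bandits → the right bank.  (the left bank: 6M 2B; the right bank: 0M 3B)
2. 1 bandit ← the left bank.  (the left bank: 6M 3B; the right bank: 0M 2B)
3. 3 merchants → the right bank.  (the left bank: 3M 3B; the right bank: 3M 2B)
4. 1 merchant ← the left bank.  (the left bank: 4M 3B; the right bank: 2M 2B)
5. 2 merchants and 1 bandit → the right bank.  (the left bank: 2M 2B; the right bank: 4M 3B)
6. 1 merchant ← the left bank.  (the left bank: 3M 2B; the right bank: 3M 3B)
7. 2 merchants and 1 bandit → the right bank.  (the left bank: 1M 1B; the right bank: 5M 4B)
8. 1 merchant ← the left bank.  (the left bank: 2M 1B; the right bank: 4M 4B)
9. 2 merchants and 1 bandit → the right bank.  (the left bank: 0M 0B; the right bank: 6M 5B)

9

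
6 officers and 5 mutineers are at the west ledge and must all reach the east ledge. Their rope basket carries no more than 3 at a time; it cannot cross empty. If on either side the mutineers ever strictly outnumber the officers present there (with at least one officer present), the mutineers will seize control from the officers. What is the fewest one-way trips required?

9

Counting alone: each trip to the east ledge takes at most 3 across and each return brings at least 1 back, so after t trips out (and t−1 returns) at most 3t − (t−1) of the 11 are across; that first reaches 11 at t = 5, so at least 9 crossings are needed.
The plan below uses exactly 9 crossings, so it is optimal:
1. 3 mutineers → the east ledge.  (the west ledge: 6O 2M; the east ledge: 0O 3M)
2. 1 mutineer ← the west ledge.  (the west ledge: 6O 3M; the east ledge: 0O 2M)
3. 3 officers → the east ledge.  (the west ledge: 3O 3M; the east ledge: 3O 2M)
4. 1 officer ← the west ledge.  (the west ledge: 4O 3M; the east ledge: 2O 2M)
5. 2 officers and 1 mutineer → the east ledge.  (the west ledge: 2O 2M; the east ledge: 4O 3M)
6. 1 officer ← the west ledge.  (the west ledge: 3O 2M; the east ledge: 3O 3M)
7. 2 officers and 1 mutineer → the east ledge.  (the west ledge: 1O 1M; the east ledge: 5O 4M)
8. 1 officer ← the west ledge.  (the west ledge: 2O 1M; the east ledge: 4O 4M)
9. 2 officers and 1 mutineer → the east ledge.  (the west ledge: 0O 0M; the east ledge: 6O 5M)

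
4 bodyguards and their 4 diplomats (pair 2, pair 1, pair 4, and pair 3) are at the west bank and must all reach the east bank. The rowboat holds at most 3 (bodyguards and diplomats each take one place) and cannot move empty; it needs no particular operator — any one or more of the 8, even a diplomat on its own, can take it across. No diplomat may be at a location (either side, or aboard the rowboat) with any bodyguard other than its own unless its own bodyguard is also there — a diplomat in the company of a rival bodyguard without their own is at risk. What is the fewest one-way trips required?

9

Counting alone: each trip to the east bank takes at most 3 across and each return brings at least 1 back, so after t trips out (and t−1 returns) at most 3t − (t−1) of the 8 are across; that first reaches 8 at t = 4, so at least 7 crossings are needed.
The safety rule pushes this higher. Following every safe sequence of crossings, the most of the 8 that can be at the east bank as the rowboat arrives there on crossing 7 is 7 — never all 8.
So no plan with fewer than 9 crossings exists, and this one achieves 9:
1. bodyguard 2 and diplomat 2 cross → the east bank.
2. bodyguard 2 crosses ← the west bank.
3. bodyguard 1, bodyguard 2, and diplomat 1 cross → the east bank.
4. bodyguard 2 and diplomat 2 cross ← the west bank.
5. bodyguard 2, bodyguard 3, and bodyguard 4 cross → the east bank.
6. diplomat 1 crosses ← the west bank.
7. diplomat 1 and diplomat 2 cross → the east bank.
8. diplomat 2 crosses ← the west bank.
9. diplomat 2, diplomat 3, and diplomat 4 cross → the east bank.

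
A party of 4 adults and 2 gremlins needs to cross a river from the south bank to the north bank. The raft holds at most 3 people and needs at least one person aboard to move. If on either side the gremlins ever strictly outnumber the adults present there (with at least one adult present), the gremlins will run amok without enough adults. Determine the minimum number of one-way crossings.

Counting alone: each trip to the north bank takes at most 3 across and each return brings at least 1 back, so after t trips out (and t−1 returns) at most 3t − (t−1) of the 6 are across; that first reaches 6 at t = 3, so at least 5 crossings are needed.
The plan below uses exactly 5 crossings, so it is optimal:
1. 2 gremlins → the north bank.  (the south bank: 4A 0G; the north bank: 0A 2G)
2. 1 gremlin ← the south bank.  (the south bank: 4A 1G; the north bank: 0A 1G)
3. 2 adults and 1 gremlin → the north bank.  (the south bank: 2A 0G; the north bank: 2A 2G)
4. 1 gremlin ← the south bank.  (the south bank: 2A 1G; the north bank: 2A 1G)
5. 2 adults and 1 gremlin → the north bank.  (the south bank: 0A 0G; the north bank: 4A 2G)

5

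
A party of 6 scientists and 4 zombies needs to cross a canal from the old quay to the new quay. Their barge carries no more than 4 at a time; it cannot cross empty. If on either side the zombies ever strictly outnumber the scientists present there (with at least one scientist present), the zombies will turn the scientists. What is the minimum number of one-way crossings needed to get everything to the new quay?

5

Counting alone: each trip to the new quay takes at most 4 across and each return brings at least 1 back, so after t trips out (and t−1 returns) at most 4t − (t−1) of the 10 are across; that first reaches 10 at t = 3, so at least 5 crossings are needed.
The plan below uses exactly 5 crossings, so it is optimal:
1. 4 zombies → the new quay.  (the old quay: 6S 0Z; the new quay: 0S 4Z)
2. 1 zombie ← the old quay.  (the old quay: 6S 1Z; the new quay: 0S 3Z)
3. 4 scientists → the new quay.  (the old quay: 2S 1Z; the new quay: 4S 3Z)
4. 1 zombie ← the old quay.  (the old quay: 2S 2Z; the new quay: 4S 2Z)
5. 2 scientists and 2 zombies → the new quay.  (the old quay: 0S 0Z; the new quay: 6S 4Z)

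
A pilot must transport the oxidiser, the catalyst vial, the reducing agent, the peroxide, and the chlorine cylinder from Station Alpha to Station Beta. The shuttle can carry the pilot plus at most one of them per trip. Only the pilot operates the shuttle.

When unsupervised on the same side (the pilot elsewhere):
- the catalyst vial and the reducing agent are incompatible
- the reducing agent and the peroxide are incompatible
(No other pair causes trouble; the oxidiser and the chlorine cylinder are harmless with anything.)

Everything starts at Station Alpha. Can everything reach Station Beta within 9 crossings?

Counting alone: the pilot can take at most 1 across per trip to Station Beta, so moving all 5 needs at least 5 loaded trips out, with a return between consecutive ones — at least 9 crossings.
The safety rule pushes this higher. Following every safe sequence of crossings, the most of the 5 that can be at Station Beta as the shuttle arrives there on crossing 9 is 4 — never all 5.
So the move cannot be finished within 9 crossings. (The shortest complete plan takes 11:)
1. Pilot goes to Station Beta with the reducing agent.  [Station Alpha: the catalyst vial, the chlorine cylinder, the oxidiser, the peroxide | Station Beta: the reducing agent]
2. Pilot goes back to Station Alpha alone.  [Station Alpha: the catalyst vial, the chlorine cylinder, the oxidiser, the peroxide | Station Beta: the reducing agent]
3. Pilot goes to Station Beta with the oxidiser.  [Station Alpha: the catalyst vial, the chlorine cylinder, the peroxide | Station Beta: the oxidiser, the reducing agent]
4. Pilot goes back to Station Alpha alone.  [Station Alpha: the catalyst vial, the chlorine cylinder, the peroxide | Station Beta: the oxidiser, the reducing agent]
5. Pilot goes to Station Beta with the catalyst vial.  [Station Alpha: the chlorine cylinder, the peroxide | Station Beta: the catalyst vial, the oxidiser, the reducing agent]
6. Pilot goes back to Station Alpha with the reducing agent.  [Station Alpha: the chlorine cylinder, the peroxide, the reducing agent | Station Beta: the catalyst vial, the oxidiser]
7. Pilot goes to Station Beta with the peroxide.  [Station Alpha: the chlorine cylinder, the reducing agent | Station Beta: the catalyst vial, the oxidiser, the peroxide]
8. Pilot goes back to Station Alpha alone.  [Station Alpha: the chlorine cylinder, the reducing agent | Station Beta: the catalyst vial, the oxidiser, the peroxide]
9. Pilot goes to Station Beta with the chlorine cylinder.  [Station Alpha: the reducing agent | Station Beta: the catalyst vial, the chlorine cylinder, the oxidiser, the peroxide]
10. Pilot goes back to Station Alpha alone.  [Station Alpha: the reducing agent | Station Beta: the catalyst vial, the chlorine cylinder, the oxidiser, the peroxide]
11. Pilot goes to Station Beta with the reducing agent.  [Station Alpha: — | Station Beta: the catalyst vial, the chlorine cylinder, the oxidiser, the peroxide, the reducing agent]

No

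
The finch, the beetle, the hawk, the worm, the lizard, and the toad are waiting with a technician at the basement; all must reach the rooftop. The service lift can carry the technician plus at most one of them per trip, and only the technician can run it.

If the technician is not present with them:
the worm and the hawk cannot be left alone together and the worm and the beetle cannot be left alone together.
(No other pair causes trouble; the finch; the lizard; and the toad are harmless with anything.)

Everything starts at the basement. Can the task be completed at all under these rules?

1. Technician goes to the rooftop with the worm.  [the basement: the beetle, the finch, the hawk, the lizard, the toad | the rooftop: the worm]
2. Technician goes back to the basement alone.  [the basement: the beetle, the finch, the hawk, the lizard, the toad | the rooftop: the worm]
3. Technician goes to the rooftop with the finch.  [the basement: the beetle, the hawk, the lizard, the toad | the rooftop: the finch, the worm]
4. Technician goes back to the basement alone.  [the basement: the beetle, the hawk, the lizard, the toad | the rooftop: the finch, the worm]
5. Technician goes to the rooftop with the beetle.  [the basement: the hawk, the lizard, the toad | the rooftop: the beetle, the finch, the worm]
6. Technician goes back to the basement with the worm.  [the basement: the hawk, the lizard, the toad, the worm | the rooftop: the beetle, the finch]
7. Technician goes to the rooftop with the hawk.  [the basement: the lizard, the toad, the worm | the rooftop: the beetle, the finch, the hawk]
8. Technician goes back to the basement alone.  [the basement: the lizard, the toad, the worm | the rooftop: the beetle, the finch, the hawk]
9. Technician goes to the rooftop with the lizard.  [the basement: the toad, the worm | the rooftop: the beetle, the finch, the hawk, the lizard]
10. Technician goes back to the basement alone.  [the basement: the toad, the worm | the rooftop: the beetle, the finch, the hawk, the lizard]
11. Technician goes to the rooftop with the toad.  [the basement: the worm | the rooftop: the beetle, the finch, the hawk, the lizard, the toad]
12. Technician goes back to the basement alone.  [the basement: the worm | the rooftop: the beetle, the finch, the hawk, the lizard, the toad]
13. Technician goes to the rooftop with the worm.  [the basement: — | the rooftop: the beetle, the finch, the hawk, the lizard, the toad, the worm]

Yes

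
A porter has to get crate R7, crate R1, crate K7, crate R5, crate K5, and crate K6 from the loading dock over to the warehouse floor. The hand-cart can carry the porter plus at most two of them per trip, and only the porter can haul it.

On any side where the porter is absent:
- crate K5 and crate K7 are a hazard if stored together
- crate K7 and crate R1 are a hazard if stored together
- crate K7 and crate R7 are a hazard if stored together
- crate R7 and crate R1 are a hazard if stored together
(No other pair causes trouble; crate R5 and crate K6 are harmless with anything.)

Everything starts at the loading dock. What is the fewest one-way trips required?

Counting alone: the porter can take at most 2 across per trip to the warehouse floor, so moving all 6 needs at least 3 loaded trips out, with a return between consecutive ones — at least 5 crossings.
The safety rule pushes this higher. Following every safe sequence of crossings, the most of the 6 that can be at the warehouse floor as the hand-cart arrives there on crossings 5, 7 is 4, 5 respectively — never all 6.
So no plan with fewer than 9 crossings exists, and this one achieves 9:
1. Porter goes to the warehouse floor with crate K7 and crate R7.
2. Porter goes back to the loading dock with crate R7.
3. Porter goes to the warehouse floor with crate R5 and crate R7.
4. Porter goes back to the loading dock with crate R7.
5. Porter goes to the warehouse floor with crate K5 and crate R7.
6. Porter goes back to the loading dock with crate K7.
7. Porter goes to the warehouse floor with crate K6 and crate R1.
8. Porter goes back to the loading dock with crate R7.
9. Porter goes to the warehouse floor with crate K7 and crate R7.

9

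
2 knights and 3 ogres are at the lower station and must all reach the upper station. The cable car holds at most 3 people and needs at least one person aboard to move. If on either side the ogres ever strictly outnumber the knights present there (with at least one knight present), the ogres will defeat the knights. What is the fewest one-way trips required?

impossible

The ogres already outnumber the knights at the lower station before anyone moves, so the starting position itself is disallowed.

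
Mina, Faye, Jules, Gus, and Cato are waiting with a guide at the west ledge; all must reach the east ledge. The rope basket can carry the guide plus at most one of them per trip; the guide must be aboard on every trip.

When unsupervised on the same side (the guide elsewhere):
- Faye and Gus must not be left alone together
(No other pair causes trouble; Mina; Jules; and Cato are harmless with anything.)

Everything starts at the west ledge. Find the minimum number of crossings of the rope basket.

9

Counting alone: the guide can take at most 1 across per trip to the east ledge, so moving all 5 needs at least 5 loaded trips out, with a return between consecutive ones — at least 9 crossings.
The plan below uses exactly 9 crossings, so it is optimal:
1. Guide goes to the east ledge with Faye.
2. Guide goes back to the west ledge alone.
3. Guide goes to the east ledge with Mina.
4. Guide goes back to the west ledge alone.
5. Guide goes to the east ledge with Jules.
6. Guide goes back to the west ledge alone.
7. Guide goes to the east ledge with Cato.
8. Guide goes back to the west ledge alone.
9. Guide goes to the east ledge with Gus.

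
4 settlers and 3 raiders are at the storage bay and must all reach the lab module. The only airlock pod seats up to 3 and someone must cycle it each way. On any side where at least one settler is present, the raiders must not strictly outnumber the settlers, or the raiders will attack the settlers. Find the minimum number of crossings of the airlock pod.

5

Counting alone: each trip to the lab module takes at most 3 across and each return brings at least 1 back, so after t trips out (and t−1 returns) at most 3t − (t−1) of the 7 are across; that first reaches 7 at t = 3, so at least 5 crossings are needed.
The plan below uses exactly 5 crossings, so it is optimal:
1. 3 raiders → the lab module.  (the storage bay: 4S 0R; the lab module: 0S 3R)
2. 1 raider ← the storage bay.  (the storage bay: 4S 1R; the lab module: 0S 2R)
3. 3 settlers → the lab module.  (the storage bay: 1S 1R; the lab module: 3S 2R)
4. 1 settler ← the storage bay.  (the storage bay: 2S 1R; the lab module: 2S 2R)
5. 2 settlers and 1 raider → the lab module.  (the storage bay: 0S 0R; the lab module: 4S 3R)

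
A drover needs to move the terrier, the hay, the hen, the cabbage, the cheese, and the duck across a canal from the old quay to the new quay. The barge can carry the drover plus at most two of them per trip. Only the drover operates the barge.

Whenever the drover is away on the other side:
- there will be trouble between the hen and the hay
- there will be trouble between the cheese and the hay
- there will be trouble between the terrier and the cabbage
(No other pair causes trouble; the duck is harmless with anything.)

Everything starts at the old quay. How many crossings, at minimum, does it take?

7

Counting alone: the drover can take at most 2 across per trip to the new quay, so moving all 6 needs at least 3 loaded trips out, with a return between consecutive ones — at least 5 crossings.
The safety rule pushes this higher. Following every safe sequence of crossings, the most of the 6 that can be at the new quay as the barge arrives there on crossing 5 is 5 — never all 6.
So no plan with fewer than 7 crossings exists, and this one achieves 7:
1. Drover goes to the new quay with the hay and the terrier.  [the old quay: the cabbage, the cheese, the duck, the hen | the new quay: the hay, the terrier]
2. Drover goes back to the old quay alone.  [the old quay: the cabbage, the cheese, the duck, the hen | the new quay: the hay, the terrier]
3. Drover goes to the new quay with the hen.  [the old quay: the cabbage, the cheese, the duck | the new quay: the hay, the hen, the terrier]
4. Drover goes back to the old quay with the hay.  [the old quay: the cabbage, the cheese, the duck, the hay | the new quay: the hen, the terrier]
5. Drover goes to the new quay with the cheese and the duck.  [the old quay: the cabbage, the hay | the new quay: the cheese, the duck, the hen, the terrier]
6. Drover goes back to the old quay alone.  [the old quay: the cabbage, the hay | the new quay: the cheese, the duck, the hen, the terrier]
7. Drover goes to the new quay with the cabbage and the hay.  [the old quay: — | the new quay: the cabbage, the cheese, the duck, the hay, the hen, the terrier]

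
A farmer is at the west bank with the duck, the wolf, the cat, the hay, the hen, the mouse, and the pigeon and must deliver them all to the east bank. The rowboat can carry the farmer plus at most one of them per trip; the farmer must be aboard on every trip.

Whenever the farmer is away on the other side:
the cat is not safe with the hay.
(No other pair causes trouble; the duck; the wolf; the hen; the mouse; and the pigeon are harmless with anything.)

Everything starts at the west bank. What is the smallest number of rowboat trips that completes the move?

13

Counting alone: the farmer can take at most 1 across per trip to the east bank, so moving all 7 needs at least 7 loaded trips out, with a return between consecutive ones — at least 13 crossings.
The plan below uses exactly 13 crossings, so it is optimal:
1. Farmer goes to the east bank with the cat.
2. Farmer goes back to the west bank alone.
3. Farmer goes to the east bank with the duck.
4. Farmer goes back to the west bank alone.
5. Farmer goes to the east bank with the wolf.
6. Farmer goes back to the west bank alone.
7. Farmer goes to the east bank with the hen.
8. Farmer goes back to the west bank alone.
9. Farmer goes to the east bank with the mouse.
10. Farmer goes back to the west bank alone.
11. Farmer goes to the east bank with the pigeon.
12. Farmer goes back to the west bank alone.
13. Farmer goes to the east bank with the hay.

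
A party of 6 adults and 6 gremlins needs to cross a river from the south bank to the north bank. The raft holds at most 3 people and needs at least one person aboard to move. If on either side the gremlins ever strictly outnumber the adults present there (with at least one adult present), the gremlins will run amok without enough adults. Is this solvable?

Following every safe sequence of crossings from the start, the most of the 12 that can be at the north bank as the raft arrives there on crossings 1, 3, 5 is 3, 5, 6 respectively; the best ever achieved is 6 of 12.
From crossing 7 on, no configuration arises that was not already reachable earlier: only 17 distinct safe configurations (who is on which side, and where the raft is) can ever be reached, none of them has everyone across, and every continuation just revisits them. They are: 0 adults + 0 gremlins across (raft back at the start); 0 adults + 1 gremlin across (raft there); 0 adults + 1 gremlin across (raft back at the start); 0 adults + 2 gremlins across (raft there); 0 adults + 2 gremlins across (raft back at the start); 0 adults + 3 gremlins across (raft there); 0 adults + 3 gremlins across (raft back at the start); 0 adults + 4 gremlins across (raft there); 0 adults + 4 gremlins across (raft back at the start); 0 adults + 5 gremlins across (raft there); 0 adults + 5 gremlins across (raft back at the start); 0 adults + 6 gremlins across (raft there); 1 adult + 1 gremlin across (raft there); 1 adult + 1 gremlin across (raft back at the start); 2 adults + 2 gremlins across (raft there); 2 adults + 2 gremlins across (raft back at the start); 3 adults + 3 gremlins across (raft there). So no valid plan exists.

No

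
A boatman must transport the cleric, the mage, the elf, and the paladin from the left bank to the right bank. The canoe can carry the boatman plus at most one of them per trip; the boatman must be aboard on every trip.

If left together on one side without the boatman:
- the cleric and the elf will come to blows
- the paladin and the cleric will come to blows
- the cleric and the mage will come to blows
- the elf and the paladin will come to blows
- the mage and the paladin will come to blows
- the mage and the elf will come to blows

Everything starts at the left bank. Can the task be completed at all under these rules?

No

Whatever the first load, the items left behind include a forbidden pair without the boatman. No opening move is safe, so no plan exists.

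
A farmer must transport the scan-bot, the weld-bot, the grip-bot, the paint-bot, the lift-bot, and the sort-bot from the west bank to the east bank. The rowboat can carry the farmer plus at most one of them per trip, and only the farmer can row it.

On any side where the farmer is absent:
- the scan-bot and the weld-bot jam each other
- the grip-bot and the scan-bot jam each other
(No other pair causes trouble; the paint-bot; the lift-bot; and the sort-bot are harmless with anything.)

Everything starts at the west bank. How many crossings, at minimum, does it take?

Counting alone: the farmer can take at most 1 across per trip to the east bank, so moving all 6 needs at least 6 loaded trips out, with a return between consecutive ones — at least 11 crossings.
The safety rule pushes this higher. Following every safe sequence of crossings, the most of the 6 that can be at the east bank as the rowboat arrives there on crossing 11 is 5 — never all 6.
So no plan with fewer than 13 crossings exists, and this one achieves 13:
1. Farmer goes to the east bank with the scan-bot.  [the west bank: the grip-bot, the lift-bot, the paint-bot, the sort-bot, the weld-bot | the east bank: the scan-bot]
2. Farmer goes back to the west bank alone.  [the west bank: the grip-bot, the lift-bot, the paint-bot, the sort-bot, the weld-bot | the east bank: the scan-bot]
3. Farmer goes to the east bank with the weld-bot.  [the west bank: the grip-bot, the lift-bot, the paint-bot, the sort-bot | the east bank: the scan-bot, the weld-bot]
4. Farmer goes back to the west bank with the scan-bot.  [the west bank: the grip-bot, the lift-bot, the paint-bot, the scan-bot, the sort-bot | the east bank: the weld-bot]
5. Farmer goes to the east bank with the grip-bot.  [the west bank: the lift-bot, the paint-bot, the scan-bot, the sort-bot | the east bank: the grip-bot, the weld-bot]
6. Farmer goes back to the west bank alone.  [the west bank: the lift-bot, the paint-bot, the scan-bot, the sort-bot | the east bank: the grip-bot, the weld-bot]
7. Farmer goes to the east bank with the paint-bot.  [the west bank: the lift-bot, the scan-bot, the sort-bot | the east bank: the grip-bot, the paint-bot, the weld-bot]
8. Farmer goes back to the west bank alone.  [the west bank: the lift-bot, the scan-bot, the sort-bot | the east bank: the grip-bot, the paint-bot, the weld-bot]
9. Farmer goes to the east bank with the lift-bot.  [the west bank: the scan-bot, the sort-bot | the east bank: the grip-bot, the lift-bot, the paint-bot, the weld-bot]
10. Farmer goes back to the west bank alone.  [the west bank: the scan-bot, the sort-bot | the east bank: the grip-bot, the lift-bot, the paint-bot, the weld-bot]
11. Farmer goes to the east bank with the sort-bot.  [the west bank: the scan-bot | the east bank: the grip-bot, the lift-bot, the paint-bot, the sort-bot, the weld-bot]
12. Farmer goes back to the west bank alone.  [the west bank: the scan-bot | the east bank: the grip-bot, the lift-bot, the paint-bot, the sort-bot, the weld-bot]
13. Farmer goes to the east bank with the scan-bot.  [the west bank: — | the east bank: the grip-bot, the lift-bot, the paint-bot, the scan-bot, the sort-bot, the weld-bot]

13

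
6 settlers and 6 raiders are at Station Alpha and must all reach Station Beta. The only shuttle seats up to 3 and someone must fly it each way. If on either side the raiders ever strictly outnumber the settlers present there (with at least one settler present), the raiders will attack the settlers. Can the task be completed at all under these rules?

No

Following every safe sequence of crossings from the start, the most of the 12 that can be at Station Beta as the shuttle arrives there on crossings 1, 3, 5 is 3, 5, 6 respectively; the best ever achieved is 6 of 12.
From crossing 7 on, no configuration arises that was not already reachable earlier: only 17 distinct safe configurations (who is on which side, and where the shuttle is) can ever be reached, none of them has everyone across, and every continuation just revisits them. They are: 0 settlers + 0 raiders across (shuttle back at the start); 0 settlers + 1 raider across (shuttle there); 0 settlers + 1 raider across (shuttle back at the start); 0 settlers + 2 raiders across (shuttle there); 0 settlers + 2 raiders across (shuttle back at the start); 0 settlers + 3 raiders across (shuttle there); 0 settlers + 3 raiders across (shuttle back at the start); 0 settlers + 4 raiders across (shuttle there); 0 settlers + 4 raiders across (shuttle back at the start); 0 settlers + 5 raiders across (shuttle there); 0 settlers + 5 raiders across (shuttle back at the start); 0 settlers + 6 raiders across (shuttle there); 1 settler + 1 raider across (shuttle there); 1 settler + 1 raider across (shuttle back at the start); 2 settlers + 2 raiders across (shuttle there); 2 settlers + 2 raiders across (shuttle back at the start); 3 settlers + 3 raiders across (shuttle there). So no valid plan exists.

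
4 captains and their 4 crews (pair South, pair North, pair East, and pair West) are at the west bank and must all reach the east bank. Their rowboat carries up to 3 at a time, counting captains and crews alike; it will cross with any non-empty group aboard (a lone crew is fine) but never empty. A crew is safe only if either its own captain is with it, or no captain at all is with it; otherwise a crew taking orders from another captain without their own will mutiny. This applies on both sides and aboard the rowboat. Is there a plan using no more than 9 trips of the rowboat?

Yes

Yes — this plan uses 9 crossings (≤ 9):
1. captain South and crew South cross → the east bank.
2. captain South crosses ← the west bank.
3. captain North, captain South, and crew North cross → the east bank.
4. captain South and crew South cross ← the west bank.
5. captain East, captain South, and captain West cross → the east bank.
6. crew North crosses ← the west bank.
7. crew North and crew South cross → the east bank.
8. crew South crosses ← the west bank.
9. crew East, crew South, and crew West cross → the east bank.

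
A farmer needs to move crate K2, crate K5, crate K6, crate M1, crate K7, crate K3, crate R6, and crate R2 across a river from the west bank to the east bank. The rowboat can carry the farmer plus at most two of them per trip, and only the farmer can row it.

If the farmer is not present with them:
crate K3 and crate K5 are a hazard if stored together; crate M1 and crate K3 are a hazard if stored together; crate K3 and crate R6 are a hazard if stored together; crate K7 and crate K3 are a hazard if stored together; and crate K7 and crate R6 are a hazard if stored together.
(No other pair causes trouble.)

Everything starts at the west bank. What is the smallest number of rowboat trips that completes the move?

13

Counting alone: the farmer can take at most 2 across per trip to the east bank, so moving all 8 needs at least 4 loaded trips out, with a return between consecutive ones — at least 7 crossings.
The safety rule pushes this higher. Following every safe sequence of crossings, the most of the 8 that can be at the east bank as the rowboat arrives there on crossings 7, 9, 11 is 5, 6, 7 respectively — never all 8.
So no plan with fewer than 13 crossings exists, and this one achieves 13:
1. Farmer goes to the east bank with crate K3 and crate K7.  [the west bank: crate K2, crate K5, crate K6, crate M1, crate R2, crate R6 | the east bank: crate K3, crate K7]
2. Farmer goes back to the west bank with crate K7.  [the west bank: crate K2, crate K5, crate K6, crate K7, crate M1, crate R2, crate R6 | the east bank: crate K3]
3. Farmer goes to the east bank with crate K2 and crate K7.  [the west bank: crate K5, crate K6, crate M1, crate R2, crate R6 | the east bank: crate K2, crate K3, crate K7]
4. Farmer goes back to the west bank with crate K7.  [the west bank: crate K5, crate K6, crate K7, crate M1, crate R2, crate R6 | the east bank: crate K2, crate K3]
5. Farmer goes to the east bank with crate K5 and crate K7.  [the west bank: crate K6, crate M1, crate R2, crate R6 | the east bank: crate K2, crate K3, crate K5, crate K7]
6. Farmer goes back to the west bank with crate K3.  [the west bank: crate K3, crate K6, crate M1, crate R2, crate R6 | the east bank: crate K2, crate K5, crate K7]
7. Farmer goes to the east bank with crate K3 and crate K6.  [the west bank: crate M1, crate R2, crate R6 | the east bank: crate K2, crate K3, crate K5, crate K6, crate K7]
8. Farmer goes back to the west bank with crate K3.  [the west bank: crate K3, crate M1, crate R2, crate R6 | the east bank: crate K2, crate K5, crate K6, crate K7]
9. Farmer goes to the east bank with crate K3 and crate M1.  [the west bank: crate R2, crate R6 | the east bank: crate K2, crate K3, crate K5, crate K6, crate K7, crate M1]
10. Farmer goes back to the west bank with crate K3.  [the west bank: crate K3, crate R2, crate R6 | the east bank: crate K2, crate K5, crate K6, crate K7, crate M1]
11. Farmer goes to the east bank with crate K3 and crate R2.  [the west bank: crate R6 | the east bank: crate K2, crate K3, crate K5, crate K6, crate K7, crate M1, crate R2]
12. Farmer goes back to the west bank with crate K3.  [the west bank: crate K3, crate R6 | the east bank: crate K2, crate K5, crate K6, crate K7, crate M1, crate R2]
13. Farmer goes to the east bank with crate K3 and crate R6.  [the west bank: — | the east bank: crate K2, crate K3, crate K5, crate K6, crate K7, crate M1, crate R2, crate R6]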